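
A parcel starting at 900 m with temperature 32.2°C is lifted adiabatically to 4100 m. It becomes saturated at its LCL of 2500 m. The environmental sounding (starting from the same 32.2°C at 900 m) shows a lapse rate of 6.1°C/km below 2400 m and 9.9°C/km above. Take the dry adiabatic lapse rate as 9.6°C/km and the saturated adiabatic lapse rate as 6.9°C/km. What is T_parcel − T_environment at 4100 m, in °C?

Parcel:
  Dry to 2500 m: -9.6 × 1.6 km = -15.36°C, so T = 16.84°C.
  Saturated to 4100 m: -6.9 × 1.6 km = -11.04°C, so T = 5.8°C.
Environment:
  Environment, lower layer to 2400 m: -6.1 × 1.5 km = -9.15°C, so T = 23.05°C.
  Environment, upper layer to 4100 m: -9.9 × 1.7 km = -16.83°C, so T = 6.22°C.
T_parcel − T_env = 5.8 − 6.22 = -0.42°C

-0.42°C (parcel cooler than environment)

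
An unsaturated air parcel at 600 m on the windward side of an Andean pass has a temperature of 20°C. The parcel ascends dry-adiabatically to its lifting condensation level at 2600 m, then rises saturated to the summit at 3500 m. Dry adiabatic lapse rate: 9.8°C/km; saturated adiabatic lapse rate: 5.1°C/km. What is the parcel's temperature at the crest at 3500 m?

-4.19°C

Dry to 2600 m: -9.8 × 2 km = -19.6°C, so T = 0.4°C.
Saturated to 3500 m: -5.1 × 0.9 km = -4.59°C, so T = -4.19°C.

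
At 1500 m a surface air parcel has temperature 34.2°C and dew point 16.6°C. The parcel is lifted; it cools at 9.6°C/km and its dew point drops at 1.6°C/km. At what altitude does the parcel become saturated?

T and T_d converge at 9.6 − 1.6 = 8°C per km
Height above start = (34.2 − 16.6) / 8 = 2.2 km
LCL altitude = 1500 m + 2200 m = 3700 m

3700 m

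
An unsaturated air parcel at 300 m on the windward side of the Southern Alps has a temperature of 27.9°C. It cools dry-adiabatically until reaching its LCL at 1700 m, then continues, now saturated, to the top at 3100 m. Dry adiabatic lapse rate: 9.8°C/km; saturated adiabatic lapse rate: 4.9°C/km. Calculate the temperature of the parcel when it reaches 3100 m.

300 → 1700 m (dry, 9.8°C/km): ΔT = -9.8 × 1.4 = -13.72°C → T = 14.18°C
1700 → 3100 m (saturated, 4.9°C/km): ΔT = -4.9 × 1.4 = -6.86°C → T = 7.32°C

7.32°C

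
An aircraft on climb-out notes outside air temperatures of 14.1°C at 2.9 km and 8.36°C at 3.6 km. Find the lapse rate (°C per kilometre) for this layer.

8.2°C/km

Γ = −ΔT/Δz = (14.1 − 8.36) / (3600 − 2900) m
  = 5.74°C / 0.7 km = 8.2°C/km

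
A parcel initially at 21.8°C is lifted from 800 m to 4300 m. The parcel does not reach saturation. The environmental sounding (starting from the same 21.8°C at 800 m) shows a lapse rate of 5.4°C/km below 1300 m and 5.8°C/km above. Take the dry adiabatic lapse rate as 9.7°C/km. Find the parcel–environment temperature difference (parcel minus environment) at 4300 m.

-13.85°C (parcel cooler than environment)

Parcel:
  800–4300 m, dry: Δz = 3.5 km ⇒ ΔT = -33.95°C; T = -12.15°C
Environment:
  800–1300 m, environment, lower layer: Δz = 0.5 km ⇒ ΔT = -2.7°C; T = 19.1°C
  1300–4300 m, environment, upper layer: Δz = 3 km ⇒ ΔT = -17.4°C; T = 1.7°C
T_parcel − T_env = -12.15 − 1.7 = -13.85°C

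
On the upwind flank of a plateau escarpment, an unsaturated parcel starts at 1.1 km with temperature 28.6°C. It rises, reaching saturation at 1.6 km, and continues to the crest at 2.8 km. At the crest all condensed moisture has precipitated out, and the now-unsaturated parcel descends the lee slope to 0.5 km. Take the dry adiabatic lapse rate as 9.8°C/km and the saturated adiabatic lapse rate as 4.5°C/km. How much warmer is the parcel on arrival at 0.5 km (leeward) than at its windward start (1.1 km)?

1100 → 1600 m (dry, 9.8°C/km): ΔT = -9.8 × 0.5 = -4.9°C → T = 23.7°C
1600 → 2800 m (saturated, 4.5°C/km): ΔT = -4.5 × 1.2 = -5.4°C → T = 18.3°C
2800 → 500 m (dry descent, 9.8°C/km): ΔT = +9.8 × 2.3 = +22.54°C → T = 40.84°C
Net change vs windward start: 40.84 − 28.6 = +12.24°C

+12.24°C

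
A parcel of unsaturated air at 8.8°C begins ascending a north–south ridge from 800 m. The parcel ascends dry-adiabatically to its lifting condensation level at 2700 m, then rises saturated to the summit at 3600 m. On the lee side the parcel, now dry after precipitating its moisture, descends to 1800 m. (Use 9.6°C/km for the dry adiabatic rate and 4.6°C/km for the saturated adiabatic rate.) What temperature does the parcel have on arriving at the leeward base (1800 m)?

3.7°C

800 → 2700 m (dry, 9.6°C/km): ΔT = -9.6 × 1.9 = -18.24°C → T = -9.44°C
2700 → 3600 m (saturated, 4.6°C/km): ΔT = -4.6 × 0.9 = -4.14°C → T = -13.58°C
3600 → 1800 m (dry descent, 9.6°C/km): ΔT = +9.6 × 1.8 = +17.28°C → T = 3.7°C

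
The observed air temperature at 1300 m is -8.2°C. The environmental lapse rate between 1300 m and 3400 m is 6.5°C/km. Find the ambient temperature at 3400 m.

-21.85°C

Environmental to 3400 m: -6.5 × 2.1 km = -13.65°C, so T = -21.85°C.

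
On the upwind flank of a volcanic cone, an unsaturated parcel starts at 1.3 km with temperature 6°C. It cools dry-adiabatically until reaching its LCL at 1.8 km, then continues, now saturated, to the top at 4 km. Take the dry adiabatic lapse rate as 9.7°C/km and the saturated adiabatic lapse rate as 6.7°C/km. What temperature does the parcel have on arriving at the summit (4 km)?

-13.59°C

1300–1800 m, dry: Δz = 0.5 km ⇒ ΔT = -4.85°C; T = 1.15°C
1800–4000 m, saturated: Δz = 2.2 km ⇒ ΔT = -14.74°C; T = -13.59°C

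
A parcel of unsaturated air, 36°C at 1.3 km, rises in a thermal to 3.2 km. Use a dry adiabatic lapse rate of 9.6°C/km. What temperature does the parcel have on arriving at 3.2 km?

From 1300 m to 3200 m (dry adiabatic): cools by 9.6 × 1.9 = 18.24°C, giving 17.76°C.

17.76°C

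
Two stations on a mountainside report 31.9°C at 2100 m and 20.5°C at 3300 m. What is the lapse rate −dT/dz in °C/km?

9.5°C/km

Γ = −ΔT/Δz = (31.9 − 20.5) / (3300 − 2100) m
  = 11.4°C / 1.2 km = 9.5°C/km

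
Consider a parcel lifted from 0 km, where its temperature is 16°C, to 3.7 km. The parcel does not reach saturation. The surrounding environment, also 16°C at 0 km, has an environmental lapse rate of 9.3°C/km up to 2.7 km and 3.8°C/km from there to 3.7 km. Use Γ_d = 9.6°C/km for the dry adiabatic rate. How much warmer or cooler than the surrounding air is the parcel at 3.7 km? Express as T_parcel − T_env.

-6.61°C (parcel cooler than environment)

Parcel:
  From 0 m to 3700 m (dry): cools by 9.6 × 3.7 = 35.52°C, giving -19.52°C.
Environment:
  From 0 m to 2700 m (environment, lower layer): cools by 9.3 × 2.7 = 25.11°C, giving -9.11°C.
  From 2700 m to 3700 m (environment, upper layer): cools by 3.8 × 1 = 3.8°C, giving -12.91°C.
T_parcel − T_env = -19.52 − (-12.91) = -6.61°C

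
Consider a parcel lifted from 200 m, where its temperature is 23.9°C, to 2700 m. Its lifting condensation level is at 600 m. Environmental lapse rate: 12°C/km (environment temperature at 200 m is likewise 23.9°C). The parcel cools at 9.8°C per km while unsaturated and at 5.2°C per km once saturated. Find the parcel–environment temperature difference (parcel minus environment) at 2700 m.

+15.16°C (parcel warmer than environment)

Parcel:
  From 200 m to 600 m (dry): cools by 9.8 × 0.4 = 3.92°C, giving 19.98°C.
  From 600 m to 2700 m (saturated): cools by 5.2 × 2.1 = 10.92°C, giving 9.06°C.
Environment:
  From 200 m to 2700 m (environment): cools by 12 × 2.5 = 30°C, giving -6.1°C.
T_parcel − T_env = 9.06 − (-6.1) = +15.16°C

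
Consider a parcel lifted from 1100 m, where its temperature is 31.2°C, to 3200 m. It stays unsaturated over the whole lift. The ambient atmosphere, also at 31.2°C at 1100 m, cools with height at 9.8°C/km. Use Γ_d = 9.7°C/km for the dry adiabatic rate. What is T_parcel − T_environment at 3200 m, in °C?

+0.21°C (parcel warmer than environment)

Parcel:
  1100–3200 m, dry: Δz = 2.1 km ⇒ ΔT = -20.37°C; T = 10.83°C
Environment:
  1100–3200 m, environment: Δz = 2.1 km ⇒ ΔT = -20.58°C; T = 10.62°C
T_parcel − T_env = 10.83 − 10.62 = +0.21°C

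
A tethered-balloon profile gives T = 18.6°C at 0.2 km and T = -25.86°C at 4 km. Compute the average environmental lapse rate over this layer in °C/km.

11.7°C/km

Γ = −ΔT/Δz = (18.6 − (-25.86)) / (4000 − 200) m
  = 44.46°C / 3.8 km = 11.7°C/km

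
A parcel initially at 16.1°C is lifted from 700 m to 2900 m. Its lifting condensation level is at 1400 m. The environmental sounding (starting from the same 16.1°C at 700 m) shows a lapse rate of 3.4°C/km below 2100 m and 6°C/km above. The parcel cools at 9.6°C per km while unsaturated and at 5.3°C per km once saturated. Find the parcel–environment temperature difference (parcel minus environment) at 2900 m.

-5.11°C (parcel cooler than environment)

Parcel:
  From 700 m to 1400 m (dry): cools by 9.6 × 0.7 = 6.72°C, giving 9.38°C.
  From 1400 m to 2900 m (saturated): cools by 5.3 × 1.5 = 7.95°C, giving 1.43°C.
Environment:
  From 700 m to 2100 m (environment, lower layer): cools by 3.4 × 1.4 = 4.76°C, giving 11.34°C.
  From 2100 m to 2900 m (environment, upper layer): cools by 6 × 0.8 = 4.8°C, giving 6.54°C.
T_parcel − T_env = 1.43 − 6.54 = -5.11°C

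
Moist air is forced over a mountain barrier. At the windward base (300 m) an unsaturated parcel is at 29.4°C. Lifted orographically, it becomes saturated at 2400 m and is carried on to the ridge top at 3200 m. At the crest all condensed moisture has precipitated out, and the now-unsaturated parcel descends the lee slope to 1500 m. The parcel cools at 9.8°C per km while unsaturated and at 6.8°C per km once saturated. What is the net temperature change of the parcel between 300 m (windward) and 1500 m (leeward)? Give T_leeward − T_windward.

-9.36°C

300–2400 m, dry: Δz = 2.1 km ⇒ ΔT = -20.58°C; T = 8.82°C
2400–3200 m, saturated: Δz = 0.8 km ⇒ ΔT = -5.44°C; T = 3.38°C
3200–1500 m, dry descent: Δz = 1.7 km ⇒ ΔT = +16.66°C; T = 20.04°C
Net change vs windward start: 20.04 − 29.4 = -9.36°C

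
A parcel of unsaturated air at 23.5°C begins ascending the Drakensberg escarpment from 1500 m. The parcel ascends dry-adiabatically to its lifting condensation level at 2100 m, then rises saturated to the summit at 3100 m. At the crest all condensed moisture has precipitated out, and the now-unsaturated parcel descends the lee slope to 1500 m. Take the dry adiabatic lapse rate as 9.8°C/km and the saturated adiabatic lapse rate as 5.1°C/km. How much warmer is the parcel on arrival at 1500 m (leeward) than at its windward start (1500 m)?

1500 → 2100 m (dry, 9.8°C/km): ΔT = -9.8 × 0.6 = -5.88°C → T = 17.62°C
2100 → 3100 m (saturated, 5.1°C/km): ΔT = -5.1 × 1 = -5.1°C → T = 12.52°C
3100 → 1500 m (dry descent, 9.8°C/km): ΔT = +9.8 × 1.6 = +15.68°C → T = 28.2°C
Net change vs windward start: 28.2 − 23.5 = +4.7°C

+4.7°C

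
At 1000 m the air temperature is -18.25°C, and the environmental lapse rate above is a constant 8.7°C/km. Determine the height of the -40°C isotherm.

3500 m

Height above start = (-18.25 − (-40)) / 8.7 = 2.5 km
Altitude = 1000 m + 2500 m = 3500 m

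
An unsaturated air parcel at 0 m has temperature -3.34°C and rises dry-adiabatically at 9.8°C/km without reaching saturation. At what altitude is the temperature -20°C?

1700 m

Height above start = (-3.34 − (-20)) / 9.8 = 1.7 km
Altitude = 0 m + 1700 m = 1700 m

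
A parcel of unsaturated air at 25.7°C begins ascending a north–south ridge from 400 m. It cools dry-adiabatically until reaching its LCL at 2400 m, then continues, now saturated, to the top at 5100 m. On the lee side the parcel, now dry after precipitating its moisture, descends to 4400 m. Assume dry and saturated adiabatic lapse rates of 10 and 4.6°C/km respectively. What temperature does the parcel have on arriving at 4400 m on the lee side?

400–2400 m, dry: Δz = 2 km ⇒ ΔT = -20°C; T = 5.7°C
2400–5100 m, saturated: Δz = 2.7 km ⇒ ΔT = -12.42°C; T = -6.72°C
5100–4400 m, dry descent: Δz = 0.7 km ⇒ ΔT = +7°C; T = 0.28°C

0.28°C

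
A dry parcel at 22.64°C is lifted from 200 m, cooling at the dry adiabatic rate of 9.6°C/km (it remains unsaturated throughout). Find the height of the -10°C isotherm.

Height above start = (22.64 − (-10)) / 9.6 = 3.4 km
Altitude = 200 m + 3400 m = 3600 m

3600 m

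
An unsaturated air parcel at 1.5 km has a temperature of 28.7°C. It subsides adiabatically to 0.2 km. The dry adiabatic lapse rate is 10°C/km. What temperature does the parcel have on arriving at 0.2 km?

1500 → 200 m (dry adiabatic, 10°C/km): ΔT = +10 × 1.3 = +13°C → T = 41.7°C

41.7°C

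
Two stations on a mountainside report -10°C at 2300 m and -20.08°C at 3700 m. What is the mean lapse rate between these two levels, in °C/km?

7.2°C/km

Γ = −ΔT/Δz = (-10 − (-20.08)) / (3700 − 2300) m
  = 10.08°C / 1.4 km = 7.2°C/km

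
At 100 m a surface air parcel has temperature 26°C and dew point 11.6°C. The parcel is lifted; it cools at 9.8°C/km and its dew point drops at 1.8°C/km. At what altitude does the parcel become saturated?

1900 m

T and T_d converge at 9.8 − 1.8 = 8°C per km
Height above start = (26 − 11.6) / 8 = 1.8 km
LCL altitude = 100 m + 1800 m = 1900 m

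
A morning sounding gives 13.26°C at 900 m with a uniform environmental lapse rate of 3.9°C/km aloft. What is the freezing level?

Height above start = (13.26 − 0) / 3.9 = 3.4 km
Altitude = 900 m + 3400 m = 4300 m

4300 m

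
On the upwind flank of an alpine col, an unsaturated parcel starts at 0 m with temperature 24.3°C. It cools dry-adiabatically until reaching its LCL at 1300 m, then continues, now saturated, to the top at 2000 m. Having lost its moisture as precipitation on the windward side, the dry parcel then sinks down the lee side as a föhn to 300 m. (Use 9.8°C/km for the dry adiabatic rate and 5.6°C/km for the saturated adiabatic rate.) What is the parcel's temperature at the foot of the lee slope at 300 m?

24.3°C

From 0 m to 1300 m (dry): cools by 9.8 × 1.3 = 12.74°C, giving 11.56°C.
From 1300 m to 2000 m (saturated): cools by 5.6 × 0.7 = 3.92°C, giving 7.64°C.
From 2000 m to 300 m (dry descent): warms by 9.8 × 1.7 = 16.66°C, giving 24.3°C.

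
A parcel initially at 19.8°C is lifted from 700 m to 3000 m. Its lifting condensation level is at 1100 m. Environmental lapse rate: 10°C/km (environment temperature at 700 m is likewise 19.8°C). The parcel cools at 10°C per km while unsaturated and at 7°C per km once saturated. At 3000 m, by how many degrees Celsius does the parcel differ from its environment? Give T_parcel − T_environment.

Parcel:
  700 → 1100 m (dry, 10°C/km): ΔT = -10 × 0.4 = -4°C → T = 15.8°C
  1100 → 3000 m (saturated, 7°C/km): ΔT = -7 × 1.9 = -13.3°C → T = 2.5°C
Environment:
  700 → 3000 m (environment, 10°C/km): ΔT = -10 × 2.3 = -23°C → T = -3.2°C
T_parcel − T_env = 2.5 − (-3.2) = +5.7°C

+5.7°C (parcel warmer than environment)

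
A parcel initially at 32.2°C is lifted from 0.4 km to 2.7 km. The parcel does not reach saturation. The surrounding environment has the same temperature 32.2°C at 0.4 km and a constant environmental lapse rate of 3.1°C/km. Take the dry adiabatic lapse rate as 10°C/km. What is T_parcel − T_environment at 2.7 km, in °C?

-15.87°C (parcel cooler than environment)

Parcel:
  Dry to 2700 m: -10 × 2.3 km = -23°C, so T = 9.2°C.
Environment:
  Environment to 2700 m: -3.1 × 2.3 km = -7.13°C, so T = 25.07°C.
T_parcel − T_env = 9.2 − 25.07 = -15.87°C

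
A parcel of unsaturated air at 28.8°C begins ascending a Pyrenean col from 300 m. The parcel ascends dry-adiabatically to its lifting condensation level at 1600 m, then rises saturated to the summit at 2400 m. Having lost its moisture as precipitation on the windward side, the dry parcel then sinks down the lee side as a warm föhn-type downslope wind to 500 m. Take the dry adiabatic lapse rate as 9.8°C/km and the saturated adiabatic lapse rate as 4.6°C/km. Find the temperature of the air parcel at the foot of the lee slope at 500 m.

From 300 m to 1600 m (dry): cools by 9.8 × 1.3 = 12.74°C, giving 16.06°C.
From 1600 m to 2400 m (saturated): cools by 4.6 × 0.8 = 3.68°C, giving 12.38°C.
From 2400 m to 500 m (dry descent): warms by 9.8 × 1.9 = 18.62°C, giving 31°C.

31°C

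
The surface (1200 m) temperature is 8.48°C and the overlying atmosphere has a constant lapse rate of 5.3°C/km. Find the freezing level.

2800 m

Height above start = (8.48 − 0) / 5.3 = 1.6 km
Altitude = 1200 m + 1600 m = 2800 m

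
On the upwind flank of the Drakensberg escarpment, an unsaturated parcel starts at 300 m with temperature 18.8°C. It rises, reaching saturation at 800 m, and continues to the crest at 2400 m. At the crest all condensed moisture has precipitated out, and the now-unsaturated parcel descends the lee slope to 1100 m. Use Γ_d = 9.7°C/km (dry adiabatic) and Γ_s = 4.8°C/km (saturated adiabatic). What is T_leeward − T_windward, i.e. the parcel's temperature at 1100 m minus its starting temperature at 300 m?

+0.08°C

300–800 m, dry: Δz = 0.5 km ⇒ ΔT = -4.85°C; T = 13.95°C
800–2400 m, saturated: Δz = 1.6 km ⇒ ΔT = -7.68°C; T = 6.27°C
2400–1100 m, dry descent: Δz = 1.3 km ⇒ ΔT = +12.61°C; T = 18.88°C
Net change vs windward start: 18.88 − 18.8 = +0.08°C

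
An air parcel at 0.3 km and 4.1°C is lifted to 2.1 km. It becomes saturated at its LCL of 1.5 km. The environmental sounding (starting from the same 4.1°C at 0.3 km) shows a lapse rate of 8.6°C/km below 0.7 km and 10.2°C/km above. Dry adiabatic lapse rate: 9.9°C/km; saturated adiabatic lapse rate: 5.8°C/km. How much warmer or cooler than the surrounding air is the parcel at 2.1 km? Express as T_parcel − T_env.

Parcel:
  From 300 m to 1500 m (dry): cools by 9.9 × 1.2 = 11.88°C, giving -7.78°C.
  From 1500 m to 2100 m (saturated): cools by 5.8 × 0.6 = 3.48°C, giving -11.26°C.
Environment:
  From 300 m to 700 m (environment, lower layer): cools by 8.6 × 0.4 = 3.44°C, giving 0.66°C.
  From 700 m to 2100 m (environment, upper layer): cools by 10.2 × 1.4 = 14.28°C, giving -13.62°C.
T_parcel − T_env = -11.26 − (-13.62) = +2.36°C

+2.36°C (parcel warmer than environment)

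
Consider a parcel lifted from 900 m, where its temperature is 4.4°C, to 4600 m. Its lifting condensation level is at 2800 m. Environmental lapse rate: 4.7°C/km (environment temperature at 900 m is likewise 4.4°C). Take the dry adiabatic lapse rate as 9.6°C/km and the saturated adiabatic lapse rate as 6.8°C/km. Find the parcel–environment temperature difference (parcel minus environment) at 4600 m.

Parcel:
  From 900 m to 2800 m (dry): cools by 9.6 × 1.9 = 18.24°C, giving -13.84°C.
  From 2800 m to 4600 m (saturated): cools by 6.8 × 1.8 = 12.24°C, giving -26.08°C.
Environment:
  From 900 m to 4600 m (environment): cools by 4.7 × 3.7 = 17.39°C, giving -12.99°C.
T_parcel − T_env = -26.08 − (-12.99) = -13.09°C

-13.09°C (parcel cooler than environment)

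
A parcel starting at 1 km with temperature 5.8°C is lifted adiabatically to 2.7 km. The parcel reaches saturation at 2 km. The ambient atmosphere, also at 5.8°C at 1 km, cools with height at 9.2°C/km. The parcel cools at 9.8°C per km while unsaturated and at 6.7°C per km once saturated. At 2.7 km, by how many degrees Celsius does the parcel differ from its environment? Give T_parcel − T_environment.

+1.15°C (parcel warmer than environment)

Parcel:
  Dry to 2000 m: -9.8 × 1 km = -9.8°C, so T = -4°C.
  Saturated to 2700 m: -6.7 × 0.7 km = -4.69°C, so T = -8.69°C.
Environment:
  Environment to 2700 m: -9.2 × 1.7 km = -15.64°C, so T = -9.84°C.
T_parcel − T_env = -8.69 − (-9.84) = +1.15°C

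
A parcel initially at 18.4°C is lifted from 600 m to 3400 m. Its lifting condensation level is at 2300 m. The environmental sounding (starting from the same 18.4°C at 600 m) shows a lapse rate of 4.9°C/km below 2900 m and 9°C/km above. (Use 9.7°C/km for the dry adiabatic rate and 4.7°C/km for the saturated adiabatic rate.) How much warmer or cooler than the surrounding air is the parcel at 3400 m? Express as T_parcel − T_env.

-5.89°C (parcel cooler than environment)

Parcel:
  From 600 m to 2300 m (dry): cools by 9.7 × 1.7 = 16.49°C, giving 1.91°C.
  From 2300 m to 3400 m (saturated): cools by 4.7 × 1.1 = 5.17°C, giving -3.26°C.
Environment:
  From 600 m to 2900 m (environment, lower layer): cools by 4.9 × 2.3 = 11.27°C, giving 7.13°C.
  From 2900 m to 3400 m (environment, upper layer): cools by 9 × 0.5 = 4.5°C, giving 2.63°C.
T_parcel − T_env = -3.26 − 2.63 = -5.89°C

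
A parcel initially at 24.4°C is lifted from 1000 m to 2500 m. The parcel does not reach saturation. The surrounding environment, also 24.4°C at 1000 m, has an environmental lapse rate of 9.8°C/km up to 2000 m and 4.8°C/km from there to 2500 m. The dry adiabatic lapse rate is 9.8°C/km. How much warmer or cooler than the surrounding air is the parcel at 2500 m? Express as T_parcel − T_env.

-2.5°C (parcel cooler than environment)

Parcel:
  1000–2500 m, dry: Δz = 1.5 km ⇒ ΔT = -14.7°C; T = 9.7°C
Environment:
  1000–2000 m, environment, lower layer: Δz = 1 km ⇒ ΔT = -9.8°C; T = 14.6°C
  2000–2500 m, environment, upper layer: Δz = 0.5 km ⇒ ΔT = -2.4°C; T = 12.2°C
T_parcel − T_env = 9.7 − 12.2 = -2.5°C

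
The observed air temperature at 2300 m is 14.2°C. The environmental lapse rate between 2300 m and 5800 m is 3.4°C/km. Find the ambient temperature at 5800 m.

Environmental to 5800 m: -3.4 × 3.5 km = -11.9°C, so T = 2.3°C.

2.3°C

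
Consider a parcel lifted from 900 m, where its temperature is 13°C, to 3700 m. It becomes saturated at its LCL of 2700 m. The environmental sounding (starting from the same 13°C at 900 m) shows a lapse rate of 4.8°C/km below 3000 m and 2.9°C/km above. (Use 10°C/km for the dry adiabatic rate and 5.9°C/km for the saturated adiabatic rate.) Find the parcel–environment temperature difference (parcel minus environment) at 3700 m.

Parcel:
  900 → 2700 m (dry, 10°C/km): ΔT = -10 × 1.8 = -18°C → T = -5°C
  2700 → 3700 m (saturated, 5.9°C/km): ΔT = -5.9 × 1 = -5.9°C → T = -10.9°C
Environment:
  900 → 3000 m (environment, lower layer, 4.8°C/km): ΔT = -4.8 × 2.1 = -10.08°C → T = 2.92°C
  3000 → 3700 m (environment, upper layer, 2.9°C/km): ΔT = -2.9 × 0.7 = -2.03°C → T = 0.89°C
T_parcel − T_env = -10.9 − 0.89 = -11.79°C

-11.79°C (parcel cooler than environment)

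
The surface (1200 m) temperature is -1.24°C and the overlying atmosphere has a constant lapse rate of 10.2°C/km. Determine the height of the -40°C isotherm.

5000 m

Height above start = (-1.24 − (-40)) / 10.2 = 3.8 km
Altitude = 1200 m + 3800 m = 5000 m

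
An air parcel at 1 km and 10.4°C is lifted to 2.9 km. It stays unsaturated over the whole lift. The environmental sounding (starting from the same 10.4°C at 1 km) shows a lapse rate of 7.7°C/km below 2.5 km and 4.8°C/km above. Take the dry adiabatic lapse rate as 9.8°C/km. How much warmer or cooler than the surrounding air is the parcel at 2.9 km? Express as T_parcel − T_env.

Parcel:
  1000 → 2900 m (dry, 9.8°C/km): ΔT = -9.8 × 1.9 = -18.62°C → T = -8.22°C
Environment:
  1000 → 2500 m (environment, lower layer, 7.7°C/km): ΔT = -7.7 × 1.5 = -11.55°C → T = -1.15°C
  2500 → 2900 m (environment, upper layer, 4.8°C/km): ΔT = -4.8 × 0.4 = -1.92°C → T = -3.07°C
T_parcel − T_env = -8.22 − (-3.07) = -5.15°C

-5.15°C (parcel cooler than environment)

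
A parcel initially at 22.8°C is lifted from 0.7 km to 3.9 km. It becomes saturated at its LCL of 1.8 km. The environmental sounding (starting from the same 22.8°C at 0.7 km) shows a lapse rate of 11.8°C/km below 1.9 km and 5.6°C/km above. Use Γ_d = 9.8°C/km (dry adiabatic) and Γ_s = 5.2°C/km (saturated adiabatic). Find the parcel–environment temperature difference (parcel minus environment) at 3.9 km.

Parcel:
  700–1800 m, dry: Δz = 1.1 km ⇒ ΔT = -10.78°C; T = 12.02°C
  1800–3900 m, saturated: Δz = 2.1 km ⇒ ΔT = -10.92°C; T = 1.1°C
Environment:
  700–1900 m, environment, lower layer: Δz = 1.2 km ⇒ ΔT = -14.16°C; T = 8.64°C
  1900–3900 m, environment, upper layer: Δz = 2 km ⇒ ΔT = -11.2°C; T = -2.56°C
T_parcel − T_env = 1.1 − (-2.56) = +3.66°C

+3.66°C (parcel warmer than environment)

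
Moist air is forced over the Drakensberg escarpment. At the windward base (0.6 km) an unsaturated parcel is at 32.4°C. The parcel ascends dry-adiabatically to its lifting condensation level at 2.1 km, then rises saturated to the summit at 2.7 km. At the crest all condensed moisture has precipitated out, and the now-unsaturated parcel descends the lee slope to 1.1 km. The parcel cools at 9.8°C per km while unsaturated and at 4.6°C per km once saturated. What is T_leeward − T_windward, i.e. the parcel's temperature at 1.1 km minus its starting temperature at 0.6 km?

600 → 2100 m (dry, 9.8°C/km): ΔT = -9.8 × 1.5 = -14.7°C → T = 17.7°C
2100 → 2700 m (saturated, 4.6°C/km): ΔT = -4.6 × 0.6 = -2.76°C → T = 14.94°C
2700 → 1100 m (dry descent, 9.8°C/km): ΔT = +9.8 × 1.6 = +15.68°C → T = 30.62°C
Net change vs windward start: 30.62 − 32.4 = -1.78°C

-1.78°C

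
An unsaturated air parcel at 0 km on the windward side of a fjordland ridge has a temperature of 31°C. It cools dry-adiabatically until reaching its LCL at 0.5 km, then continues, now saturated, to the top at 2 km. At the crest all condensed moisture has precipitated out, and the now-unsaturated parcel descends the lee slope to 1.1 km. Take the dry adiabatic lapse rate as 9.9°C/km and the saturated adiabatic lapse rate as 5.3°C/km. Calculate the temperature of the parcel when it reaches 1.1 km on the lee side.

0 → 500 m (dry, 9.9°C/km): ΔT = -9.9 × 0.5 = -4.95°C → T = 26.05°C
500 → 2000 m (saturated, 5.3°C/km): ΔT = -5.3 × 1.5 = -7.95°C → T = 18.1°C
2000 → 1100 m (dry descent, 9.9°C/km): ΔT = +9.9 × 0.9 = +8.91°C → T = 27.01°C

27.01°C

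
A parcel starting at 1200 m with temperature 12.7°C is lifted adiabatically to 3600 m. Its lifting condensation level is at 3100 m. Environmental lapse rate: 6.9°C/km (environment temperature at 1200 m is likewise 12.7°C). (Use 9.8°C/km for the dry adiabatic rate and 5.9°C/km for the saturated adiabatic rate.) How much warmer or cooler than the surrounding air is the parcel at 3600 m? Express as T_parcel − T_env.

Parcel:
  1200 → 3100 m (dry, 9.8°C/km): ΔT = -9.8 × 1.9 = -18.62°C → T = -5.92°C
  3100 → 3600 m (saturated, 5.9°C/km): ΔT = -5.9 × 0.5 = -2.95°C → T = -8.87°C
Environment:
  1200 → 3600 m (environment, 6.9°C/km): ΔT = -6.9 × 2.4 = -16.56°C → T = -3.86°C
T_parcel − T_env = -8.87 − (-3.86) = -5.01°C

-5.01°C (parcel cooler than environment)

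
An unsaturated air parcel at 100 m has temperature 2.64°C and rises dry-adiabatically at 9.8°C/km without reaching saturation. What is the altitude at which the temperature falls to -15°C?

1900 m

Height above start = (2.64 − (-15)) / 9.8 = 1.8 km
Altitude = 100 m + 1800 m = 1900 m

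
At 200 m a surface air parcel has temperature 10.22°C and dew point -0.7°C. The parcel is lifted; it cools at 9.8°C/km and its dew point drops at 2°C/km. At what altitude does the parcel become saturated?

T and T_d converge at 9.8 − 2 = 7.8°C per km
Height above start = (10.22 − (-0.7)) / 7.8 = 1.4 km
LCL altitude = 200 m + 1400 m = 1600 m

1600 m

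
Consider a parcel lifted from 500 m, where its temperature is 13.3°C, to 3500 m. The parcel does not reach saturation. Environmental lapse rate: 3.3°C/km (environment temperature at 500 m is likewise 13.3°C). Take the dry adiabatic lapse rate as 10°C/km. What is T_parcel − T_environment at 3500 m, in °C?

Parcel:
  From 500 m to 3500 m (dry): cools by 10 × 3 = 30°C, giving -16.7°C.
Environment:
  From 500 m to 3500 m (environment): cools by 3.3 × 3 = 9.9°C, giving 3.4°C.
T_parcel − T_env = -16.7 − 3.4 = -20.1°C

-20.1°C (parcel cooler than environment)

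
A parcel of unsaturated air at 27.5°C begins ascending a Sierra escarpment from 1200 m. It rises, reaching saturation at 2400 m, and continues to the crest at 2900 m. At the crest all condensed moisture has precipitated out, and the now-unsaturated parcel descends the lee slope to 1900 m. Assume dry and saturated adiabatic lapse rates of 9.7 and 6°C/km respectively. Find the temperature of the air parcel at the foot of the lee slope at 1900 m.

22.56°C

From 1200 m to 2400 m (dry): cools by 9.7 × 1.2 = 11.64°C, giving 15.86°C.
From 2400 m to 2900 m (saturated): cools by 6 × 0.5 = 3°C, giving 12.86°C.
From 2900 m to 1900 m (dry descent): warms by 9.7 × 1 = 9.7°C, giving 22.56°C.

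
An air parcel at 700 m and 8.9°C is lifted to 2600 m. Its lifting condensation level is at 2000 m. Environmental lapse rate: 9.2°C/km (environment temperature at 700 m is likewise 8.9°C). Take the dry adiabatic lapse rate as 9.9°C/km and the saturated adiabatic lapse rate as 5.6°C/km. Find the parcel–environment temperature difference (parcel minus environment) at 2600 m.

+1.25°C (parcel warmer than environment)

Parcel:
  700–2000 m, dry: Δz = 1.3 km ⇒ ΔT = -12.87°C; T = -3.97°C
  2000–2600 m, saturated: Δz = 0.6 km ⇒ ΔT = -3.36°C; T = -7.33°C
Environment:
  700–2600 m, environment: Δz = 1.9 km ⇒ ΔT = -17.48°C; T = -8.58°C
T_parcel − T_env = -7.33 − (-8.58) = +1.25°C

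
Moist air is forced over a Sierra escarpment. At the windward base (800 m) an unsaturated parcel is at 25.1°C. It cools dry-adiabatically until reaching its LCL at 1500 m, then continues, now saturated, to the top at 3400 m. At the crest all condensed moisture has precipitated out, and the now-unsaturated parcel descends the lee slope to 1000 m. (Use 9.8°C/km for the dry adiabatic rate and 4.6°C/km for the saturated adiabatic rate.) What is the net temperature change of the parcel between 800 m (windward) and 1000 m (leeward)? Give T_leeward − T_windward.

800 → 1500 m (dry, 9.8°C/km): ΔT = -9.8 × 0.7 = -6.86°C → T = 18.24°C
1500 → 3400 m (saturated, 4.6°C/km): ΔT = -4.6 × 1.9 = -8.74°C → T = 9.5°C
3400 → 1000 m (dry descent, 9.8°C/km): ΔT = +9.8 × 2.4 = +23.52°C → T = 33.02°C
Net change vs windward start: 33.02 − 25.1 = +7.92°C

+7.92°C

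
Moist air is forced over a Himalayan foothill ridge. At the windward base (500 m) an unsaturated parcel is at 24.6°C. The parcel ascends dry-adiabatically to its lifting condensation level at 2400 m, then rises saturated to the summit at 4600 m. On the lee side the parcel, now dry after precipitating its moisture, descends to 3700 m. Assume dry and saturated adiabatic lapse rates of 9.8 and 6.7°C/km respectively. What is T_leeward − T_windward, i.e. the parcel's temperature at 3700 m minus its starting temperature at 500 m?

Dry to 2400 m: -9.8 × 1.9 km = -18.62°C, so T = 5.98°C.
Saturated to 4600 m: -6.7 × 2.2 km = -14.74°C, so T = -8.76°C.
Dry descent to 3700 m: +9.8 × 0.9 km = +8.82°C, so T = 0.06°C.
Net change vs windward start: 0.06 − 24.6 = -24.54°C

-24.54°C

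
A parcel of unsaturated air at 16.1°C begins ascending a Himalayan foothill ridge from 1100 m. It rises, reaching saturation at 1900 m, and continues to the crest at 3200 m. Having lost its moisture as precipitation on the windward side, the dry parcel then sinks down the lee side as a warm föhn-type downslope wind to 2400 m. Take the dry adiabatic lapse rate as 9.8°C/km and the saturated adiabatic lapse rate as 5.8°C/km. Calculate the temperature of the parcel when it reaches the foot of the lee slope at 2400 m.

1100–1900 m, dry: Δz = 0.8 km ⇒ ΔT = -7.84°C; T = 8.26°C
1900–3200 m, saturated: Δz = 1.3 km ⇒ ΔT = -7.54°C; T = 0.72°C
3200–2400 m, dry descent: Δz = 0.8 km ⇒ ΔT = +7.84°C; T = 8.56°C

8.56°C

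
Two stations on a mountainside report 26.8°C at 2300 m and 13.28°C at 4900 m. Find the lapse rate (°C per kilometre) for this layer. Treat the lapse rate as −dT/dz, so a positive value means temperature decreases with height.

5.2°C/km

Γ = −ΔT/Δz = (26.8 − 13.28) / (4900 − 2300) m
  = 13.52°C / 2.6 km = 5.2°C/km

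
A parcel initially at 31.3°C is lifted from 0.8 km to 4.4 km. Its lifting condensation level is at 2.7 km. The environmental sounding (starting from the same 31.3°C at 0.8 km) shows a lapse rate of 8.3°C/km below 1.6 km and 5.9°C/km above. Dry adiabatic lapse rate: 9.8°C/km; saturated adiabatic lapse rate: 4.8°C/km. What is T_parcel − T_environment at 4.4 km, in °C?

-3.62°C (parcel cooler than environment)

Parcel:
  800 → 2700 m (dry, 9.8°C/km): ΔT = -9.8 × 1.9 = -18.62°C → T = 12.68°C
  2700 → 4400 m (saturated, 4.8°C/km): ΔT = -4.8 × 1.7 = -8.16°C → T = 4.52°C
Environment:
  800 → 1600 m (environment, lower layer, 8.3°C/km): ΔT = -8.3 × 0.8 = -6.64°C → T = 24.66°C
  1600 → 4400 m (environment, upper layer, 5.9°C/km): ΔT = -5.9 × 2.8 = -16.52°C → T = 8.14°C
T_parcel − T_env = 4.52 − 8.14 = -3.62°C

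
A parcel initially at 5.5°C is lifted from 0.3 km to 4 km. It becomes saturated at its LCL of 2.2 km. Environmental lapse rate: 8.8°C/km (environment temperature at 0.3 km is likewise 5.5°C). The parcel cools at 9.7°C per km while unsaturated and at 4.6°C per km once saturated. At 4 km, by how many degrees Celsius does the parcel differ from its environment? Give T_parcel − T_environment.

+5.85°C (parcel warmer than environment)

Parcel:
  300 → 2200 m (dry, 9.7°C/km): ΔT = -9.7 × 1.9 = -18.43°C → T = -12.93°C
  2200 → 4000 m (saturated, 4.6°C/km): ΔT = -4.6 × 1.8 = -8.28°C → T = -21.21°C
Environment:
  300 → 4000 m (environment, 8.8°C/km): ΔT = -8.8 × 3.7 = -32.56°C → T = -27.06°C
T_parcel − T_env = -21.21 − (-27.06) = +5.85°C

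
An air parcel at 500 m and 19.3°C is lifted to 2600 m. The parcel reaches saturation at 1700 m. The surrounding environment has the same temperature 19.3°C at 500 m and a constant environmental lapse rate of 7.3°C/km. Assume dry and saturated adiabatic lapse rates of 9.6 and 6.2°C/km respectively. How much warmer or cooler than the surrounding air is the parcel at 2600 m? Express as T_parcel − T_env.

Parcel:
  500 → 1700 m (dry, 9.6°C/km): ΔT = -9.6 × 1.2 = -11.52°C → T = 7.78°C
  1700 → 2600 m (saturated, 6.2°C/km): ΔT = -6.2 × 0.9 = -5.58°C → T = 2.2°C
Environment:
  500 → 2600 m (environment, 7.3°C/km): ΔT = -7.3 × 2.1 = -15.33°C → T = 3.97°C
T_parcel − T_env = 2.2 − 3.97 = -1.77°C

-1.77°C (parcel cooler than environment)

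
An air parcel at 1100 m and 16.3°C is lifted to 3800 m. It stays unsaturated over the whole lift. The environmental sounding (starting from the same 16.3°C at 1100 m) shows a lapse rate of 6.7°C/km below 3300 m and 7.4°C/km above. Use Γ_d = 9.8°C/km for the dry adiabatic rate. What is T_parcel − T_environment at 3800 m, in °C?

Parcel:
  Dry to 3800 m: -9.8 × 2.7 km = -26.46°C, so T = -10.16°C.
Environment:
  Environment, lower layer to 3300 m: -6.7 × 2.2 km = -14.74°C, so T = 1.56°C.
  Environment, upper layer to 3800 m: -7.4 × 0.5 km = -3.7°C, so T = -2.14°C.
T_parcel − T_env = -10.16 − (-2.14) = -8.02°C

-8.02°C (parcel cooler than environment)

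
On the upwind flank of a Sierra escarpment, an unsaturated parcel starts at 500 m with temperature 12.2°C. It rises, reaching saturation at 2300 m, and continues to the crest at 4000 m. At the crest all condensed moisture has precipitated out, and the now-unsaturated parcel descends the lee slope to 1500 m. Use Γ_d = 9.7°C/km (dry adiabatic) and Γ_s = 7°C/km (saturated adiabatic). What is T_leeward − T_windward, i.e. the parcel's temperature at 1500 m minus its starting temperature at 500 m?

-5.11°C

From 500 m to 2300 m (dry): cools by 9.7 × 1.8 = 17.46°C, giving -5.26°C.
From 2300 m to 4000 m (saturated): cools by 7 × 1.7 = 11.9°C, giving -17.16°C.
From 4000 m to 1500 m (dry descent): warms by 9.7 × 2.5 = 24.25°C, giving 7.09°C.
Net change vs windward start: 7.09 − 12.2 = -5.11°C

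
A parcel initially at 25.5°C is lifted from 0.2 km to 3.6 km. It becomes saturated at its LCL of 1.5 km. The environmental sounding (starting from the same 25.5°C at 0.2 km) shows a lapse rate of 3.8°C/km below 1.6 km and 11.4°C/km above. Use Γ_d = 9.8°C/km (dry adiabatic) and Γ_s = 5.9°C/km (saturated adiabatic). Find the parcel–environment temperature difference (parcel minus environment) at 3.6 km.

Parcel:
  200 → 1500 m (dry, 9.8°C/km): ΔT = -9.8 × 1.3 = -12.74°C → T = 12.76°C
  1500 → 3600 m (saturated, 5.9°C/km): ΔT = -5.9 × 2.1 = -12.39°C → T = 0.37°C
Environment:
  200 → 1600 m (environment, lower layer, 3.8°C/km): ΔT = -3.8 × 1.4 = -5.32°C → T = 20.18°C
  1600 → 3600 m (environment, upper layer, 11.4°C/km): ΔT = -11.4 × 2 = -22.8°C → T = -2.62°C
T_parcel − T_env = 0.37 − (-2.62) = +2.99°C

+2.99°C (parcel warmer than environment)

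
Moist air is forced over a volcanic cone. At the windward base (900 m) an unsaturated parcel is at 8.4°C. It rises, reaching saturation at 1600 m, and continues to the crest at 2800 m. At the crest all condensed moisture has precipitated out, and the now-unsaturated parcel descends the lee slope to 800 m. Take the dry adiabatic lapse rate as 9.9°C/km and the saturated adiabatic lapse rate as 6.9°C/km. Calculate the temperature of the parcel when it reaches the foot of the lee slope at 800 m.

From 900 m to 1600 m (dry): cools by 9.9 × 0.7 = 6.93°C, giving 1.47°C.
From 1600 m to 2800 m (saturated): cools by 6.9 × 1.2 = 8.28°C, giving -6.81°C.
From 2800 m to 800 m (dry descent): warms by 9.9 × 2 = 19.8°C, giving 12.99°C.

12.99°C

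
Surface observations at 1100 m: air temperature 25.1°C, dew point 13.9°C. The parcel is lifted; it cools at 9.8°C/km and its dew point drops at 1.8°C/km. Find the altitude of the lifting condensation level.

2500 m

T and T_d converge at 9.8 − 1.8 = 8°C per km
Height above start = (25.1 − 13.9) / 8 = 1.4 km
LCL altitude = 1100 m + 1400 m = 2500 m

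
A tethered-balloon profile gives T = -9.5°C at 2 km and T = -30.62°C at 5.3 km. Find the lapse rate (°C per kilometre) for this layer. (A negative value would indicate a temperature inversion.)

6.4°C/km

Γ = −ΔT/Δz = (-9.5 − (-30.62)) / (5300 − 2000) m
  = 21.12°C / 3.3 km = 6.4°C/km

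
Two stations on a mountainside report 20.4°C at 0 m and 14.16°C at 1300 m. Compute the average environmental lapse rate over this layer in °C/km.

Γ = −ΔT/Δz = (20.4 − 14.16) / (1300 − 0) m
  = 6.24°C / 1.3 km = 4.8°C/km

4.8°C/km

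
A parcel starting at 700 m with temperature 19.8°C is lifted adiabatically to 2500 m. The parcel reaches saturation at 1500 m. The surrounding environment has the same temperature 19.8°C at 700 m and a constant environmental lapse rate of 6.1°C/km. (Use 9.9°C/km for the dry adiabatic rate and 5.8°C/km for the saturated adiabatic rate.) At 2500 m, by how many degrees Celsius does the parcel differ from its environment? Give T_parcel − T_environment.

Parcel:
  700–1500 m, dry: Δz = 0.8 km ⇒ ΔT = -7.92°C; T = 11.88°C
  1500–2500 m, saturated: Δz = 1 km ⇒ ΔT = -5.8°C; T = 6.08°C
Environment:
  700–2500 m, environment: Δz = 1.8 km ⇒ ΔT = -10.98°C; T = 8.82°C
T_parcel − T_env = 6.08 − 8.82 = -2.74°C

-2.74°C (parcel cooler than environment)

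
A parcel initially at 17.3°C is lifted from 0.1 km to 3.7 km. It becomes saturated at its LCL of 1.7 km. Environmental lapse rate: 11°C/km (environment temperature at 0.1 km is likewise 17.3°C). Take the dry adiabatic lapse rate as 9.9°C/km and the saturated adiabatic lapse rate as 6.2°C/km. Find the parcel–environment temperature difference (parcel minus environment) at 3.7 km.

Parcel:
  Dry to 1700 m: -9.9 × 1.6 km = -15.84°C, so T = 1.46°C.
  Saturated to 3700 m: -6.2 × 2 km = -12.4°C, so T = -10.94°C.
Environment:
  Environment to 3700 m: -11 × 3.6 km = -39.6°C, so T = -22.3°C.
T_parcel − T_env = -10.94 − (-22.3) = +11.36°C

+11.36°C (parcel warmer than environment)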